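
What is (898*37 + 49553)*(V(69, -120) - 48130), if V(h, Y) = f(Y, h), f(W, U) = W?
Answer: -3994086750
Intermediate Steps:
V(h, Y) = Y
(898*37 + 49553)*(V(69, -120) - 48130) = (898*37 + 49553)*(-120 - 48130) = (33226 + 49553)*(-48250) = 82779*(-48250) = -3994086750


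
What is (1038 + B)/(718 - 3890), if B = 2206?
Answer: -811/793 ≈ -1.0227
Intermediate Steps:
(1038 + B)/(718 - 3890) = (1038 + 2206)/(718 - 3890) = 3244/(-3172) = 3244*(-1/3172) = -811/793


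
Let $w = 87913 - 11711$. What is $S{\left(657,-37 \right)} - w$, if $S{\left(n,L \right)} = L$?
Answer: $-76239$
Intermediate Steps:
$w = 76202$
$S{\left(657,-37 \right)} - w = -37 - 76202 = -76239$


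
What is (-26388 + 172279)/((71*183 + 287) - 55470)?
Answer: -145891/42190 ≈ -3.4580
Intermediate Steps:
(-26388 + 172279)/((71*183 + 287) - 55470) = 145891/((12993 + 287) - 55470) = 145891/(13280 - 55470) = 145891/(-42190) = 145891*(-1/42190) = -145891/42190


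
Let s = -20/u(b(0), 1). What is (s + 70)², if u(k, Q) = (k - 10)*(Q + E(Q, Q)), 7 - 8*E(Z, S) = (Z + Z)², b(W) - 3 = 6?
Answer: 864900/121 ≈ 7147.9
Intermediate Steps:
b(W) = 9 (b(W) = 3 + 6 = 9)
E(Z, S) = 7/8 - Z²/2 (E(Z, S) = 7/8 - (Z + Z)²/8 = 7/8 - 4*Z²/8 = 7/8 - Z²/2)
u(k, Q) = (-10 + k)*(7/8 + Q - Q²/2) (u(k, Q) = (k - 10)*(Q + (7/8 - Q²/2)) = (-10 + k)*(7/8 + Q - Q²/2))
s = 160/11 (s = -20/(-35/4 - 10*1 + 5*1² + 1*9 - ⅛*9*(-7 + 4*1²)) = -20/(-35/4 - 10 + 5*1 + 9 - ⅛*9*(-7 + 4*1)) = -20/(-35/4 - 10 + 5 + 9 - ⅛*9*(-7 + 4)) = -20/(-35/4 - 10 + 5 + 9 - ⅛*9*(-3)) = -20/(-35/4 - 10 + 5 + 9 + 27/8) = -20/(-11/8) = -20*(-8/11) = 160/11 ≈ 14.545)
(s + 70)² = (160/11 + 70)² = (930/11)² = 864900/121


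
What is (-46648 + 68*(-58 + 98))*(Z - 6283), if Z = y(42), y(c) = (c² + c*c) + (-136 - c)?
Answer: 128840824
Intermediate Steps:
y(c) = -136 - c + 2*c² (y(c) = (c² + c²) + (-136 - c) = 2*c² + (-136 - c) = -136 - c + 2*c²)
Z = 3350 (Z = -136 - 1*42 + 2*42² = -136 - 42 + 2*1764 = -136 - 42 + 3528 = 3350)
(-46648 + 68*(-58 + 98))*(Z - 6283) = (-46648 + 68*(-58 + 98))*(3350 - 6283) = (-46648 + 68*40)*(-2933) = (-46648 + 2720)*(-2933) = -43928*(-2933) = 128840824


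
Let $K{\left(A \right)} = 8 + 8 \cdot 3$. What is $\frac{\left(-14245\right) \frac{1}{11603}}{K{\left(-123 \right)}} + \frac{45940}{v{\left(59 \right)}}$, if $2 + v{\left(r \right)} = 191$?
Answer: $\frac{17054645935}{70174944} \approx 243.03$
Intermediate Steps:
$v{\left(r \right)} = 189$ ($v{\left(r \right)} = -2 + 191 = 189$)
$K{\left(A \right)} = 32$ ($K{\left(A \right)} = 8 + 24 = 32$)
$\frac{\left(-14245\right) \frac{1}{11603}}{K{\left(-123 \right)}} + \frac{45940}{v{\left(59 \right)}} = \frac{\left(-14245\right) \frac{1}{11603}}{32} + \frac{45940}{189} = \left(-14245\right) \frac{1}{11603} \cdot \frac{1}{32} + 45940 \cdot \frac{1}{189} = \left(- \frac{14245}{11603}\right) \frac{1}{32} + \frac{45940}{189} = - \frac{14245}{371296} + \frac{45940}{189} = \frac{17054645935}{70174944}$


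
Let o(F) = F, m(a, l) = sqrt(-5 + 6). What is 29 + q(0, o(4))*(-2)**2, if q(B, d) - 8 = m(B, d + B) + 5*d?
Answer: 145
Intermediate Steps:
m(a, l) = 1 (m(a, l) = sqrt(1) = 1)
q(B, d) = 9 + 5*d (q(B, d) = 8 + (1 + 5*d) = 9 + 5*d)
29 + q(0, o(4))*(-2)**2 = 29 + (9 + 5*4)*(-2)**2 = 29 + (9 + 20)*4 = 29 + 29*4 = 29 + 116 = 145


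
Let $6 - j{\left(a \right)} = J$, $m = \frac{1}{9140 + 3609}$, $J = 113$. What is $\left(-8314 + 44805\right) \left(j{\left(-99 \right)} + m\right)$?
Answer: $- \frac{49778905722}{12749} \approx -3.9045 \cdot 10^{6}$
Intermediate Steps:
$m = \frac{1}{12749} \approx 7.8438 \cdot 10^{-5}$
$j{\left(a \right)} = -107$ ($j{\left(a \right)} = 6 - 113 = -107$)
$\left(-8314 + 44805\right) \left(j{\left(-99 \right)} + m\right) = \left(-8314 + 44805\right) \left(-107 + \frac{1}{12749}\right) = 36491 \left(- \frac{1364142}{12749}\right) = - \frac{49778905722}{12749}$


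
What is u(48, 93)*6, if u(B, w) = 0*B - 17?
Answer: -102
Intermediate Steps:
u(B, w) = -17 (u(B, w) = 0 - 17 = -17)
u(48, 93)*6 = -17*6 = -102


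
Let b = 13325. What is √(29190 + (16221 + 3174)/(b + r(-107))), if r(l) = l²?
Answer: 3*√221183634570/8258 ≈ 170.85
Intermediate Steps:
√(29190 + (16221 + 3174)/(b + r(-107))) = √(29190 + (16221 + 3174)/(13325 + (-107)²)) = √(29190 + 19395/(13325 + 11449)) = √(29190 + 19395/24774) = √(29190 + 19395*(1/24774)) = √(29190 + 6465/8258) = √(241057485/8258) = 3*√221183634570/8258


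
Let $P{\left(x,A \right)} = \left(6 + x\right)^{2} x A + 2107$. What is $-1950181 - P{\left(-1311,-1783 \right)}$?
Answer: $-3980845029113$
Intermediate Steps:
$P{\left(x,A \right)} = 2107 + A x \left(6 + x\right)^{2}$ ($P{\left(x,A \right)} = x \left(6 + x\right)^{2} A + 2107 = A x \left(6 + x\right)^{2} + 2107 = 2107 + A x \left(6 + x\right)^{2}$)
$-1950181 - P{\left(-1311,-1783 \right)} = -1950181 - \left(2107 - - 2337513 \left(6 - 1311\right)^{2}\right) = -1950181 - \left(2107 - - 2337513 \left(-1305\right)^{2}\right) = -1950181 - \left(2107 - \left(-2337513\right) 1703025\right) = -1950181 - \left(2107 + 3980843076825\right) = -1950181 - 3980843078932 = -3980845029113$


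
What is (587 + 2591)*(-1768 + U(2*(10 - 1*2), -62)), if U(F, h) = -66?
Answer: -5828452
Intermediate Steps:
(587 + 2591)*(-1768 + U(2*(10 - 1*2), -62)) = (587 + 2591)*(-1768 - 66) = 3178*(-1834) = -5828452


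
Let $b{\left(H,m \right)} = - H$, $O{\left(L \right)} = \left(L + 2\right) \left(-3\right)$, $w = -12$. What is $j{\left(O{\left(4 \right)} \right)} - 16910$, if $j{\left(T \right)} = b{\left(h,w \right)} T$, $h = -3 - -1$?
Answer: $-16946$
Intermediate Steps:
$h = -2$ ($h = -3 + 1 = -2$)
$O{\left(L \right)} = -6 - 3 L$ ($O{\left(L \right)} = \left(2 + L\right) \left(-3\right) = -6 - 3 L$)
$j{\left(T \right)} = 2 T$ ($j{\left(T \right)} = \left(-1\right) \left(-2\right) T = 2 T$)
$j{\left(O{\left(4 \right)} \right)} - 16910 = 2 \left(-6 - 12\right) - 16910 = 2 \left(-18\right) - 16910 = -36 - 16910 = -16946$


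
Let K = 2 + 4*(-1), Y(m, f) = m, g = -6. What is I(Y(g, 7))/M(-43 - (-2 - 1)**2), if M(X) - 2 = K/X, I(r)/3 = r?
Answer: -468/53 ≈ -8.8302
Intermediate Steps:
I(r) = 3*r
K = -2 (K = 2 - 4 = -2)
M(X) = 2 - 2/X
I(Y(g, 7))/M(-43 - (-2 - 1)**2) = (3*(-6))/(2 - 2/(-43 - (-2 - 1)**2)) = -18/(2 - 2/(-43 - 1*(-3)**2)) = -18/(2 - 2/(-43 - 1*9)) = -18/(2 - 2/(-43 - 9)) = -18/(2 - 2/(-52)) = -18/(2 - 2*(-1/52)) = -18/(2 + 1/26) = -18/53/26 = -18*26/53 = -468/53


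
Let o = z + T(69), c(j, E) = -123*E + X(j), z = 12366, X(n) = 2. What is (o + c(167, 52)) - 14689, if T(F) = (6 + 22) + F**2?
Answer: -3928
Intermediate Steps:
T(F) = 28 + F**2
c(j, E) = 2 - 123*E (c(j, E) = -123*E + 2 = 2 - 123*E)
o = 17155 (o = 12366 + (28 + 69**2) = 12366 + (28 + 4761) = 12366 + 4789 = 17155)
(o + c(167, 52)) - 14689 = (17155 + (2 - 123*52)) - 14689 = (17155 + (2 - 6396)) - 14689 = (17155 - 6394) - 14689 = 10761 - 14689 = -3928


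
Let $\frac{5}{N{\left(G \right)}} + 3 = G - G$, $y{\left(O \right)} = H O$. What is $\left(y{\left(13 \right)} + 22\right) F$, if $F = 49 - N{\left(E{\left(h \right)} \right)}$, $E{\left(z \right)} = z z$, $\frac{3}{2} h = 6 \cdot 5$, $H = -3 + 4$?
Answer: $\frac{5320}{3} \approx 1773.3$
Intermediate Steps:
$H = 1$
$h = 20$ ($h = \frac{2 \cdot 6 \cdot 5}{3} = \frac{2}{3} \cdot 30 = 20$)
$E{\left(z \right)} = z^{2}$
$y{\left(O \right)} = O$ ($y{\left(O \right)} = 1 O = O$)
$N{\left(G \right)} = - \frac{5}{3}$ ($N{\left(G \right)} = \frac{5}{-3 + \left(G - G\right)} = \frac{5}{-3 + 0} = \frac{5}{-3} = 5 \left(- \frac{1}{3}\right) = - \frac{5}{3}$)
$F = \frac{152}{3}$ ($F = 49 - - \frac{5}{3} = 49 + \frac{5}{3} = \frac{152}{3} \approx 50.667$)
$\left(y{\left(13 \right)} + 22\right) F = \left(13 + 22\right) \frac{152}{3} = 35 \cdot \frac{152}{3} = \frac{5320}{3}$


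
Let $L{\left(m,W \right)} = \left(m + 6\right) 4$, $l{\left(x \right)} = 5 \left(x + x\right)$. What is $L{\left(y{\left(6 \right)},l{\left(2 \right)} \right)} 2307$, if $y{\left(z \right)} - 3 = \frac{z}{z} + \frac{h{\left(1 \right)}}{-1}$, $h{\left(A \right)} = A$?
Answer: $83052$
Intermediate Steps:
$l{\left(x \right)} = 10 x$ ($l{\left(x \right)} = 5 \cdot 2 x = 10 x$)
$y{\left(z \right)} = 3$ ($y{\left(z \right)} = 3 + \left(\frac{z}{z} + 1 \frac{1}{-1}\right) = 3 + \left(1 + 1 \left(-1\right)\right) = 3 + \left(1 - 1\right) = 3 + 0 = 3$)
$L{\left(m,W \right)} = 24 + 4 m$ ($L{\left(m,W \right)} = \left(6 + m\right) 4 = 24 + 4 m$)
$L{\left(y{\left(6 \right)},l{\left(2 \right)} \right)} 2307 = \left(24 + 4 \cdot 3\right) 2307 = \left(24 + 12\right) 2307 = 36 \cdot 2307 = 83052$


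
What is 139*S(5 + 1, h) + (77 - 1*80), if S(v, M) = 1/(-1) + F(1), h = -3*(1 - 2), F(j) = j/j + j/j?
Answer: 136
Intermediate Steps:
F(j) = 2 (F(j) = 1 + 1 = 2)
h = 3 (h = -3*(-1) = 3)
S(v, M) = 1 (S(v, M) = 1/(-1) + 2 = -1 + 2 = 1)
139*S(5 + 1, h) + (77 - 1*80) = 139*1 + (77 - 1*80) = 139 + (77 - 80) = 139 - 3 = 136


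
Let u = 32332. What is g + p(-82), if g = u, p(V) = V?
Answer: 32250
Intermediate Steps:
g = 32332
g + p(-82) = 32332 - 82 = 32250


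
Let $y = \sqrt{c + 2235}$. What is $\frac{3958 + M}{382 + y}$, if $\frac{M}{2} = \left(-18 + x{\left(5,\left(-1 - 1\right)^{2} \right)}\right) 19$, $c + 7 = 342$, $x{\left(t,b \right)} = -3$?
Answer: $\frac{603560}{71677} - \frac{1580 \sqrt{2570}}{71677} \approx 7.3031$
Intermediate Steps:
$c = 335$ ($c = -7 + 342 = 335$)
$y = \sqrt{2570}$ ($y = \sqrt{335 + 2235} = \sqrt{2570} \approx 50.695$)
$M = -798$ ($M = 2 \left(-18 - 3\right) 19 = 2 \left(\left(-21\right) 19\right) = 2 \left(-399\right) = -798$)
$\frac{3958 + M}{382 + y} = \frac{3958 - 798}{382 + \sqrt{2570}} = \frac{3160}{382 + \sqrt{2570}}$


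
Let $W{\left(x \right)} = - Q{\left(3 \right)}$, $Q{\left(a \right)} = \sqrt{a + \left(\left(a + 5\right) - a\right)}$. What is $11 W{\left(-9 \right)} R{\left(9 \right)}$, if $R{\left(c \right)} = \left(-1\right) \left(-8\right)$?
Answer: $- 176 \sqrt{2} \approx -248.9$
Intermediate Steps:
$Q{\left(a \right)} = \sqrt{5 + a}$ ($Q{\left(a \right)} = \sqrt{a + \left(\left(5 + a\right) - a\right)} = \sqrt{a + 5} = \sqrt{5 + a}$)
$R{\left(c \right)} = 8$
$W{\left(x \right)} = - 2 \sqrt{2}$ ($W{\left(x \right)} = - \sqrt{5 + 3} = - \sqrt{8} = - 2 \sqrt{2}$)
$11 W{\left(-9 \right)} R{\left(9 \right)} = 11 \left(- 2 \sqrt{2}\right) 8 = - 22 \sqrt{2} \cdot 8 = - 176 \sqrt{2}$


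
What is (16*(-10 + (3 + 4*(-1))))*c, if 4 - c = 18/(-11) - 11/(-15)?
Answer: -12944/15 ≈ -862.93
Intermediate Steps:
c = 809/165 (c = 4 - (18/(-11) - 11/(-15)) = 4 - (18*(-1/11) - 11*(-1/15)) = 4 - (-18/11 + 11/15) = 4 - 1*(-149/165) = 4 + 149/165 = 809/165 ≈ 4.9030)
(16*(-10 + (3 + 4*(-1))))*c = (16*(-10 + (3 + 4*(-1))))*(809/165) = (16*(-10 + (3 - 4)))*(809/165) = (16*(-10 - 1))*(809/165) = (16*(-11))*(809/165) = -176*809/165 = -12944/15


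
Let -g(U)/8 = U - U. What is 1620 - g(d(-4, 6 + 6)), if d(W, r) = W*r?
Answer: 1620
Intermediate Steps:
g(U) = 0 (g(U) = -8*(U - U) = -8*0 = 0)
1620 - g(d(-4, 6 + 6)) = 1620 - 1*0 = 1620 + 0 = 1620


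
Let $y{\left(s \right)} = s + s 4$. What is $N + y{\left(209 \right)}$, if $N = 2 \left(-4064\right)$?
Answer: $-7083$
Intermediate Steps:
$N = -8128$
$y{\left(s \right)} = 5 s$ ($y{\left(s \right)} = s + 4 s = 5 s$)
$N + y{\left(209 \right)} = -8128 + 5 \cdot 209 = -8128 + 1045 = -7083$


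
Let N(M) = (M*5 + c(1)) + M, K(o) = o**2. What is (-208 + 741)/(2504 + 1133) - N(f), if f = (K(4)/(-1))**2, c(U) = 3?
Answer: -5596810/3637 ≈ -1538.9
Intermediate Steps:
f = 256 (f = (4**2/(-1))**2 = (16*(-1))**2 = (-16)**2 = 256)
N(M) = 3 + 6*M (N(M) = (M*5 + 3) + M = (5*M + 3) + M = (3 + 5*M) + M = 3 + 6*M)
(-208 + 741)/(2504 + 1133) - N(f) = (-208 + 741)/(2504 + 1133) - (3 + 6*256) = 533/3637 - (3 + 1536) = 533*(1/3637) - 1*1539 = 533/3637 - 1539 = -5596810/3637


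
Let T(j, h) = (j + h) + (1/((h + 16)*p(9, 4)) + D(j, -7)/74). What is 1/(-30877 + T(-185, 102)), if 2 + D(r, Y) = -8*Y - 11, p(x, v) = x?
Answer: -19647/608259685 ≈ -3.2300e-5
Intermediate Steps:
D(r, Y) = -13 - 8*Y (D(r, Y) = -2 + (-8*Y - 11) = -2 + (-11 - 8*Y) = -13 - 8*Y)
T(j, h) = 43/74 + h + j + 1/(9*(16 + h)) (T(j, h) = (j + h) + (1/((h + 16)*9) + (-13 - 8*(-7))/74) = (h + j) + ((⅑)/(16 + h) + (-13 + 56)*(1/74)) = (h + j) + (1/(9*(16 + h)) + 43*(1/74)) = (h + j) + (1/(9*(16 + h)) + 43/74) = (h + j) + (43/74 + 1/(9*(16 + h))) = 43/74 + h + j + 1/(9*(16 + h)))
1/(-30877 + T(-185, 102)) = 1/(-30877 + (3133/333 + 102² + 16*(-185) + (1227/74)*102 + 102*(-185))/(16 + 102)) = 1/(-30877 + (3133/333 + 10404 - 2960 + 62577/37 - 18870)/118) = 1/(-30877 + (1/118)*(-3238532/333)) = 1/(-30877 - 1619266/19647) = 1/(-608259685/19647) = -19647/608259685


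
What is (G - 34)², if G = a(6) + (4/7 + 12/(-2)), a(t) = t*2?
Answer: 36864/49 ≈ 752.33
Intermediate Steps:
a(t) = 2*t
G = 46/7 (G = 2*6 + (4/7 + 12/(-2)) = 12 + (4*(⅐) + 12*(-½)) = 12 + (4/7 - 6) = 12 - 38/7 = 46/7 ≈ 6.5714)
(G - 34)² = (46/7 - 34)² = (-192/7)² = 36864/49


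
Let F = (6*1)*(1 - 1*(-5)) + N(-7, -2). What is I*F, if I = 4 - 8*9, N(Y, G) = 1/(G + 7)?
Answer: -12308/5 ≈ -2461.6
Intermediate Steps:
N(Y, G) = 1/(7 + G)
I = -68 (I = 4 - 72 = -68)
F = 181/5 (F = (6*1)*(1 - 1*(-5)) + 1/(7 - 2) = 6*(1 + 5) + 1/5 = 6*6 + ⅕ = 36 + ⅕ = 181/5 ≈ 36.200)
I*F = -68*181/5 = -12308/5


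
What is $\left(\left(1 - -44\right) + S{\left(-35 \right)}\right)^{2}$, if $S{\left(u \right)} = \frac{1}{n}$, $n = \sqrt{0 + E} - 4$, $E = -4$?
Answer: $\frac{\left(448 - i\right)^{2}}{100} \approx 2007.0 - 8.96 i$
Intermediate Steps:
$n = -4 + 2 i$ ($n = \sqrt{0 - 4} - 4 = \sqrt{-4} - 4 = 2 i - 4 = -4 + 2 i \approx -4.0 + 2.0 i$)
$S{\left(u \right)} = \frac{-4 - 2 i}{20}$ ($S{\left(u \right)} = \frac{1}{-4 + 2 i} = \frac{-4 - 2 i}{20}$)
$\left(\left(1 - -44\right) + S{\left(-35 \right)}\right)^{2} = \left(\left(1 - -44\right) - \left(\frac{1}{5} + \frac{i}{10}\right)\right)^{2} = \left(\left(1 + 44\right) - \left(\frac{1}{5} + \frac{i}{10}\right)\right)^{2} = \left(45 - \left(\frac{1}{5} + \frac{i}{10}\right)\right)^{2} = \left(\frac{224}{5} - \frac{i}{10}\right)^{2}$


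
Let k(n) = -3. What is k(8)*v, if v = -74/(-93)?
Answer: -74/31 ≈ -2.3871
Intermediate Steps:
v = 74/93 (v = -74*(-1/93) = 74/93 ≈ 0.79570)
k(8)*v = -3*74/93 = -74/31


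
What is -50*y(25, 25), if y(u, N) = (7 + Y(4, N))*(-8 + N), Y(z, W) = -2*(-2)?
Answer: -9350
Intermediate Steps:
Y(z, W) = 4
y(u, N) = -88 + 11*N (y(u, N) = (7 + 4)*(-8 + N) = 11*(-8 + N) = -88 + 11*N)
-50*y(25, 25) = -50*(-88 + 11*25) = -50*(-88 + 275) = -50*187 = -9350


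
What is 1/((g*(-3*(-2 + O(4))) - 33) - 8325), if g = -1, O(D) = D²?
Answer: -1/8316 ≈ -0.00012025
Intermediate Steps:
1/((g*(-3*(-2 + O(4))) - 33) - 8325) = 1/((-(-3)*(-2 + 4²) - 33) - 8325) = 1/((-(-3)*(-2 + 16) - 33) - 8325) = 1/((-(-3)*14 - 33) - 8325) = 1/((-1*(-42) - 33) - 8325) = 1/((42 - 33) - 8325) = 1/(9 - 8325) = 1/(-8316) = -1/8316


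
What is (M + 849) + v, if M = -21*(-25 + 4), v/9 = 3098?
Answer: 29172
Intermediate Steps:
v = 27882 (v = 9*3098 = 27882)
M = 441 (M = -21*(-21) = 441)
(M + 849) + v = (441 + 849) + 27882 = 1290 + 27882 = 29172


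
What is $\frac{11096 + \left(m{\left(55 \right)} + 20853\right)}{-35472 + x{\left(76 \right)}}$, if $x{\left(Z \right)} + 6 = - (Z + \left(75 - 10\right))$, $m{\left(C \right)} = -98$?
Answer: $- \frac{10617}{11873} \approx -0.89421$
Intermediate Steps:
$x{\left(Z \right)} = -71 - Z$ ($x{\left(Z \right)} = -6 - \left(Z + \left(75 - 10\right)\right) = -6 - \left(Z + 65\right) = -6 - \left(65 + Z\right) = -71 - Z$)
$\frac{11096 + \left(m{\left(55 \right)} + 20853\right)}{-35472 + x{\left(76 \right)}} = \frac{11096 + \left(-98 + 20853\right)}{-35472 - 147} = \frac{11096 + 20755}{-35472 - 147} = \frac{31851}{-35472 - 147} = \frac{31851}{-35619} = 31851 \left(- \frac{1}{35619}\right) = - \frac{10617}{11873}$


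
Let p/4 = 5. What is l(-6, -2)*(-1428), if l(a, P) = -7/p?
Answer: 2499/5 ≈ 499.80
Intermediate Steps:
p = 20 (p = 4*5 = 20)
l(a, P) = -7/20
l(-6, -2)*(-1428) = -7/20*(-1428) = 2499/5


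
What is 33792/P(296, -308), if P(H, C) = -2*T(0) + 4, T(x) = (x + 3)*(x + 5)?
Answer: -16896/13 ≈ -1299.7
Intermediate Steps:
T(x) = (3 + x)*(5 + x)
P(H, C) = -26 (P(H, C) = -2*(15 + 0² + 8*0) + 4 = -2*(15 + 0 + 0) + 4 = -2*15 + 4 = -30 + 4 = -26)
33792/P(296, -308) = 33792/(-26) = 33792*(-1/26) = -16896/13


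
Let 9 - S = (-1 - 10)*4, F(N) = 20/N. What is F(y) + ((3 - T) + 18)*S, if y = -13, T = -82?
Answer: 70947/13 ≈ 5457.5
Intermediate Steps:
S = 53 (S = 9 - (-1 - 10)*4 = 9 - (-11)*4 = 9 - 1*(-44) = 9 + 44 = 53)
F(y) + ((3 - T) + 18)*S = 20/(-13) + ((3 - 1*(-82)) + 18)*53 = 20*(-1/13) + ((3 + 82) + 18)*53 = -20/13 + (85 + 18)*53 = -20/13 + 103*53 = -20/13 + 5459 = 70947/13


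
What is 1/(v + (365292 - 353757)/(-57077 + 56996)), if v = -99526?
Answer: -27/2691047 ≈ -1.0033e-5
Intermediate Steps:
1/(v + (365292 - 353757)/(-57077 + 56996)) = 1/(-99526 + (365292 - 353757)/(-57077 + 56996)) = 1/(-99526 + 11535/(-81)) = 1/(-99526 + 11535*(-1/81)) = 1/(-99526 - 3845/27) = 1/(-2691047/27) = -27/2691047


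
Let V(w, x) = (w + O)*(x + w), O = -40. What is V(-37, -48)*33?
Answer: 215985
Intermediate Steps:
V(w, x) = (-40 + w)*(w + x) (V(w, x) = (w - 40)*(x + w) = (-40 + w)*(w + x))
V(-37, -48)*33 = ((-37)**2 - 40*(-37) - 40*(-48) - 37*(-48))*33 = (1369 + 1480 + 1920 + 1776)*33 = 6545*33 = 215985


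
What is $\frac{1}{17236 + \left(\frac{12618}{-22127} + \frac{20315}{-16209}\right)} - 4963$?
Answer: $- \frac{30677047786069160}{6181150139981} \approx -4963.0$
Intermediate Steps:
$\frac{1}{17236 + \left(\frac{12618}{-22127} + \frac{20315}{-16209}\right)} - 4963 = \frac{1}{17236 + \left(12618 \left(- \frac{1}{22127}\right) + 20315 \left(- \frac{1}{16209}\right)\right)} - 4963 = \frac{1}{17236 - \frac{654035167}{358656543}} - 4963 = \frac{1}{\frac{6181150139981}{358656543}} - 4963 = \frac{358656543}{6181150139981} - 4963 = - \frac{30677047786069160}{6181150139981}$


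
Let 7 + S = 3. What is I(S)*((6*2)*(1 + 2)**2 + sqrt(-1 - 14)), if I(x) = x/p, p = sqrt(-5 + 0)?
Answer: -4*sqrt(3) + 432*I*sqrt(5)/5 ≈ -6.9282 + 193.2*I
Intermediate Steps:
S = -4 (S = -7 + 3 = -4)
p = I*sqrt(5) (p = sqrt(-5) = I*sqrt(5) ≈ 2.2361*I)
I(x) = -I*x*sqrt(5)/5 (I(x) = x/((I*sqrt(5))) = x*(-I*sqrt(5)/5) = -I*x*sqrt(5)/5)
I(S)*((6*2)*(1 + 2)**2 + sqrt(-1 - 14)) = (-1/5*I*(-4)*sqrt(5))*((6*2)*(1 + 2)**2 + sqrt(-1 - 14)) = (4*I*sqrt(5)/5)*(12*3**2 + sqrt(-15)) = (4*I*sqrt(5)/5)*(12*9 + I*sqrt(15)) = (4*I*sqrt(5)/5)*(108 + I*sqrt(15)) = 4*I*sqrt(5)*(108 + I*sqrt(15))/5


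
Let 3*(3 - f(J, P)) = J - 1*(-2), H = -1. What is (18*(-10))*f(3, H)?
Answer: -240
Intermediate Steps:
f(J, P) = 7/3 - J/3 (f(J, P) = 3 - (J - 1*(-2))/3 = 3 - (J + 2)/3 = 3 - (2 + J)/3 = 3 + (-⅔ - J/3) = 7/3 - J/3)
(18*(-10))*f(3, H) = (18*(-10))*(7/3 - ⅓*3) = -180*(7/3 - 1) = -180*4/3 = -240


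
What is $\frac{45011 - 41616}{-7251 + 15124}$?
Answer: $\frac{3395}{7873} \approx 0.43122$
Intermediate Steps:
$\frac{45011 - 41616}{-7251 + 15124} = \frac{45011 - 41616}{7873} = 3395 \cdot \frac{1}{7873} = \frac{3395}{7873}$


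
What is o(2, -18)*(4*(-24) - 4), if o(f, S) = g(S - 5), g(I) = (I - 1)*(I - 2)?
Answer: -60000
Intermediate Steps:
g(I) = (-1 + I)*(-2 + I)
o(f, S) = 17 + (-5 + S)**2 - 3*S (o(f, S) = 2 + (S - 5)**2 - 3*(S - 5) = 2 + (-5 + S)**2 - 3*(-5 + S) = 2 + (-5 + S)**2 + (15 - 3*S) = 17 + (-5 + S)**2 - 3*S)
o(2, -18)*(4*(-24) - 4) = (42 + (-18)**2 - 13*(-18))*(4*(-24) - 4) = (42 + 324 + 234)*(-96 - 4) = 600*(-100) = -60000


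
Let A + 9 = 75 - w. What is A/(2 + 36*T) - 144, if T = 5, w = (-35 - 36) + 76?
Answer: -26147/182 ≈ -143.66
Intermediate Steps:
w = 5 (w = -71 + 76 = 5)
A = 61 (A = -9 + (75 - 1*5) = -9 + (75 - 5) = -9 + 70 = 61)
A/(2 + 36*T) - 144 = 61/(2 + 36*5) - 144 = 61/(2 + 180) - 144 = 61/182 - 144 = -26147/182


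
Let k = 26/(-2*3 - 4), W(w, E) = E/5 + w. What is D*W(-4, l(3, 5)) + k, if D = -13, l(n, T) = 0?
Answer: 247/5 ≈ 49.400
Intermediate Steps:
W(w, E) = w + E/5 (W(w, E) = E*(⅕) + w = E/5 + w = w + E/5)
k = -13/5 (k = 26/(-6 - 4) = 26/(-10) = 26*(-⅒) = -13/5 ≈ -2.6000)
D*W(-4, l(3, 5)) + k = -13*(-4 + (⅕)*0) - 13/5 = -13*(-4 + 0) - 13/5 = -13*(-4) - 13/5 = 52 - 13/5 = 247/5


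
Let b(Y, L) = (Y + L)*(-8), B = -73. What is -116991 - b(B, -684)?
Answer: -123047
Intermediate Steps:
b(Y, L) = -8*L - 8*Y (b(Y, L) = (L + Y)*(-8) = -8*L - 8*Y)
-116991 - b(B, -684) = -116991 - (-8*(-684) - 8*(-73)) = -116991 - (5472 + 584) = -116991 - 1*6056 = -116991 - 6056 = -123047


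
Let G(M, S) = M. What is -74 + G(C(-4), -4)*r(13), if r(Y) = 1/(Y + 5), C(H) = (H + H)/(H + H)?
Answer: -1331/18 ≈ -73.944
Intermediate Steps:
C(H) = 1 (C(H) = (2*H)/((2*H)) = (2*H)*(1/(2*H)) = 1)
r(Y) = 1/(5 + Y)
-74 + G(C(-4), -4)*r(13) = -74 + 1/(5 + 13) = -74 + 1/18 = -1331/18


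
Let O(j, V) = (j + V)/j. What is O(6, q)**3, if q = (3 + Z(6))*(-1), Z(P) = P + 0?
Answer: -1/8 ≈ -0.12500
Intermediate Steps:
Z(P) = P
q = -9 (q = (3 + 6)*(-1) = 9*(-1) = -9)
O(j, V) = (V + j)/j
O(6, q)**3 = ((-9 + 6)/6)**3 = ((1/6)*(-3))**3 = (-1/2)**3 = -1/8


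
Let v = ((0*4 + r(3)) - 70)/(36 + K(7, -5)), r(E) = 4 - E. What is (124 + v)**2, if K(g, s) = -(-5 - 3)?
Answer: 29019769/1936 ≈ 14990.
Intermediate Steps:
K(g, s) = 8 (K(g, s) = -1*(-8) = 8)
v = -69/44 (v = ((0*4 + (4 - 1*3)) - 70)/(36 + 8) = ((0 + (4 - 3)) - 70)/44 = ((0 + 1) - 70)*(1/44) = (1 - 70)*(1/44) = -69*1/44 = -69/44 ≈ -1.5682)
(124 + v)**2 = (124 - 69/44)**2 = (5387/44)**2 = 29019769/1936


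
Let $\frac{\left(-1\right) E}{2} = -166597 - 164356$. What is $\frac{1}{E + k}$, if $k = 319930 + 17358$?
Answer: $\frac{1}{999194} \approx 1.0008 \cdot 10^{-6}$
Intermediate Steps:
$k = 337288$
$E = 661906$ ($E = - 2 \left(-166597 - 164356\right) = \left(-2\right) \left(-330953\right) = 661906$)
$\frac{1}{E + k} = \frac{1}{661906 + 337288} = \frac{1}{999194}$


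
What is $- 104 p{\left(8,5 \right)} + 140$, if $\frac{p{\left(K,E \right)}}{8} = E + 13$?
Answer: $-14836$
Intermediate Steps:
$p{\left(K,E \right)} = 104 + 8 E$ ($p{\left(K,E \right)} = 8 \left(E + 13\right) = 8 \left(13 + E\right) = 104 + 8 E$)
$- 104 p{\left(8,5 \right)} + 140 = - 104 \left(104 + 8 \cdot 5\right) + 140 = - 104 \left(104 + 40\right) + 140 = \left(-104\right) 144 + 140 = -14976 + 140 = -14836$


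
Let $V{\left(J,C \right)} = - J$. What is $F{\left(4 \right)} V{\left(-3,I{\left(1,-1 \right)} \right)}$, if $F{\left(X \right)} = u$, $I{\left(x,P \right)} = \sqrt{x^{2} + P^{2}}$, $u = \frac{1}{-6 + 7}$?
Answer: $3$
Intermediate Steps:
$u = 1$ ($u = 1^{-1} = 1$)
$I{\left(x,P \right)} = \sqrt{P^{2} + x^{2}}$
$F{\left(X \right)} = 1$
$F{\left(4 \right)} V{\left(-3,I{\left(1,-1 \right)} \right)} = 1 \left(\left(-1\right) \left(-3\right)\right) = 1 \cdot 3 = 3$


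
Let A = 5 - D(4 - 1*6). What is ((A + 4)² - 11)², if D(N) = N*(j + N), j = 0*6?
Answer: 196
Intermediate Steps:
j = 0
D(N) = N² (D(N) = N*(0 + N) = N*N = N²)
A = 1 (A = 5 - (4 - 1*6)² = 5 - (4 - 6)² = 5 - 1*(-2)² = 5 - 1*4 = 5 - 4 = 1)
((A + 4)² - 11)² = ((1 + 4)² - 11)² = (5² - 11)² = (25 - 11)² = 14² = 196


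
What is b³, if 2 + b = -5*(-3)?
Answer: 2197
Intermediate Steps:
b = 13 (b = -2 - 5*(-3) = -2 + 15 = 13)
b³ = 13³ = 2197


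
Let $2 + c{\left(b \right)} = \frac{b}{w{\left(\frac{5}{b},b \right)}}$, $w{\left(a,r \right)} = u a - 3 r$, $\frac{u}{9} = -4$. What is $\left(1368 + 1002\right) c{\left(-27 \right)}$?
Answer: $- \frac{1438590}{263} \approx -5469.9$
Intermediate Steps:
$u = -36$ ($u = 9 \left(-4\right) = -36$)
$w{\left(a,r \right)} = - 36 a - 3 r$
$c{\left(b \right)} = -2 + \frac{b}{- \frac{180}{b} - 3 b}$ ($c{\left(b \right)} = -2 + \frac{b}{- 36 \frac{5}{b} - 3 b} = -2 + \frac{b}{- \frac{180}{b} - 3 b}$)
$\left(1368 + 1002\right) c{\left(-27 \right)} = \left(1368 + 1002\right) \frac{360 + 7 \left(-27\right)^{2}}{3 \left(-60 - \left(-27\right)^{2}\right)} = 2370 \frac{360 + 7 \cdot 729}{3 \left(-60 - 729\right)} = 2370 \frac{360 + 5103}{3 \left(-60 - 729\right)} = 2370 \cdot \frac{1}{3} \frac{1}{-789} \cdot 5463 = 2370 \cdot \frac{1}{3} \left(- \frac{1}{789}\right) 5463 = 2370 \left(- \frac{607}{263}\right) = - \frac{1438590}{263}$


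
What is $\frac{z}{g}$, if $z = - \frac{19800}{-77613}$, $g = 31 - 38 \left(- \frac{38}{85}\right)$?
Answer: $\frac{561000}{105527809} \approx 0.0053161$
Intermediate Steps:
$g = \frac{4079}{85}$ ($g = 31 - 38 \left(\left(-38\right) \frac{1}{85}\right) = 31 - - \frac{1444}{85} = 31 + \frac{1444}{85} = \frac{4079}{85} \approx 47.988$)
$z = \frac{6600}{25871}$ ($z = \left(-19800\right) \left(- \frac{1}{77613}\right) = \frac{6600}{25871} \approx 0.25511$)
$\frac{z}{g} = \frac{6600}{25871 \cdot \frac{4079}{85}} = \frac{6600}{25871} \cdot \frac{85}{4079} = \frac{561000}{105527809}$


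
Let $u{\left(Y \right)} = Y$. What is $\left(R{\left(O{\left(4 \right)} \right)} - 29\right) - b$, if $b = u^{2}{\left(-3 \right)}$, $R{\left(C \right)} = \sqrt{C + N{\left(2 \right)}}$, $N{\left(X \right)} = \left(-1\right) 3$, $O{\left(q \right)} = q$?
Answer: $-37$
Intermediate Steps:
$N{\left(X \right)} = -3$
$R{\left(C \right)} = \sqrt{-3 + C}$ ($R{\left(C \right)} = \sqrt{C - 3} = \sqrt{-3 + C}$)
$b = 9$ ($b = \left(-3\right)^{2} = 9$)
$\left(R{\left(O{\left(4 \right)} \right)} - 29\right) - b = \left(\sqrt{-3 + 4} - 29\right) - 9 = \left(\sqrt{1} - 29\right) - 9 = \left(1 - 29\right) - 9 = -28 - 9 = -37$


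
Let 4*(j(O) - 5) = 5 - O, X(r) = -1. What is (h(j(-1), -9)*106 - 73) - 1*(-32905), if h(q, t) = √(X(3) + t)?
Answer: 32832 + 106*I*√10 ≈ 32832.0 + 335.2*I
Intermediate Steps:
j(O) = 25/4 - O/4 (j(O) = 5 + (5 - O)/4 = 5 + (5/4 - O/4) = 25/4 - O/4)
h(q, t) = √(-1 + t)
(h(j(-1), -9)*106 - 73) - 1*(-32905) = (√(-1 - 9)*106 - 73) - 1*(-32905) = (√(-10)*106 - 73) + 32905 = ((I*√10)*106 - 73) + 32905 = (106*I*√10 - 73) + 32905 = (-73 + 106*I*√10) + 32905 = 32832 + 106*I*√10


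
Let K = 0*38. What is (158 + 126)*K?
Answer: 0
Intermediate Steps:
K = 0
(158 + 126)*K = (158 + 126)*0 = 284*0 = 0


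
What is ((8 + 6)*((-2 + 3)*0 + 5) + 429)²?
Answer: 249001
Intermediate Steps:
((8 + 6)*((-2 + 3)*0 + 5) + 429)² = (14*(1*0 + 5) + 429)² = (14*(0 + 5) + 429)² = (14*5 + 429)² = (70 + 429)² = 499² = 249001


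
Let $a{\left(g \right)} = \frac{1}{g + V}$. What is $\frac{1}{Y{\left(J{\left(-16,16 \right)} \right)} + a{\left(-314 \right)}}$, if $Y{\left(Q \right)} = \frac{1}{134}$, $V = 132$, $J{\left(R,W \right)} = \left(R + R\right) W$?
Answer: $\frac{6097}{12} \approx 508.08$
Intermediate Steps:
$J{\left(R,W \right)} = 2 R W$
$a{\left(g \right)} = \frac{1}{132 + g}$ ($a{\left(g \right)} = \frac{1}{g + 132} = \frac{1}{132 + g}$)
$Y{\left(Q \right)} = \frac{1}{134}$
$\frac{1}{Y{\left(J{\left(-16,16 \right)} \right)} + a{\left(-314 \right)}} = \frac{1}{\frac{1}{134} + \frac{1}{132 - 314}} = \frac{1}{\frac{1}{134} + \frac{1}{-182}} = \frac{1}{\frac{1}{134} - \frac{1}{182}} = \frac{1}{\frac{12}{6097}} = \frac{6097}{12}$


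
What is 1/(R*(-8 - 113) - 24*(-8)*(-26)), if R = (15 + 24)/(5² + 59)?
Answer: -28/141349 ≈ -0.00019809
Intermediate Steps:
R = 13/28 (R = 39/(25 + 59) = 39/84 = 39*(1/84) = 13/28 ≈ 0.46429)
1/(R*(-8 - 113) - 24*(-8)*(-26)) = 1/(13*(-8 - 113)/28 - 24*(-8)*(-26)) = 1/((13/28)*(-121) + 192*(-26)) = 1/(-1573/28 - 4992) = 1/(-141349/28) = -28/141349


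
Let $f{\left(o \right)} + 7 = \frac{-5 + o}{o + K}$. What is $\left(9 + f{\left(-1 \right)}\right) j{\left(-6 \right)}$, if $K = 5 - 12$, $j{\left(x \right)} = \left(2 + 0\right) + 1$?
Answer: $\frac{33}{4} \approx 8.25$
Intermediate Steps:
$j{\left(x \right)} = 3$ ($j{\left(x \right)} = 2 + 1 = 3$)
$K = -7$ ($K = 5 - 12 = -7$)
$f{\left(o \right)} = -7 + \frac{-5 + o}{-7 + o}$ ($f{\left(o \right)} = -7 + \frac{-5 + o}{o - 7} = -7 + \frac{-5 + o}{-7 + o}$)
$\left(9 + f{\left(-1 \right)}\right) j{\left(-6 \right)} = \left(9 + \frac{2 \left(22 - -3\right)}{-7 - 1}\right) 3 = \left(9 + \frac{2 \left(22 + 3\right)}{-8}\right) 3 = \left(9 + 2 \left(- \frac{1}{8}\right) 25\right) 3 = \left(9 - \frac{25}{4}\right) 3 = \frac{11}{4} \cdot 3 = \frac{33}{4}$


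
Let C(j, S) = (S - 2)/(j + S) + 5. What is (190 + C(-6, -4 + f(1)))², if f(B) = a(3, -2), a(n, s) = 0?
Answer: 956484/25 ≈ 38259.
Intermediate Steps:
f(B) = 0
C(j, S) = 5 + (-2 + S)/(S + j) (C(j, S) = (-2 + S)/(S + j) + 5 = 5 + (-2 + S)/(S + j))
(190 + C(-6, -4 + f(1)))² = (190 + (-2 + 5*(-6) + 6*(-4 + 0))/((-4 + 0) - 6))² = (190 + (-2 - 30 + 6*(-4))/(-4 - 6))² = (190 + (-2 - 30 - 24)/(-10))² = (190 - ⅒*(-56))² = (190 + 28/5)² = (978/5)² = 956484/25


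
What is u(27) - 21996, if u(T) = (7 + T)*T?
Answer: -21078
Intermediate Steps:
u(T) = T*(7 + T)
u(27) - 21996 = 27*(7 + 27) - 21996 = 27*34 - 21996 = 918 - 21996 = -21078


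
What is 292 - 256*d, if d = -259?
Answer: 66596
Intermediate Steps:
292 - 256*d = 292 - 256*(-259) = 292 + 66304 = 66596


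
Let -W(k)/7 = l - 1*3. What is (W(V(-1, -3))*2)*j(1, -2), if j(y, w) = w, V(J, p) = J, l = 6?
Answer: 84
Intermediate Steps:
W(k) = -21 (W(k) = -7*(6 - 1*3) = -7*(6 - 3) = -7*3 = -21)
(W(V(-1, -3))*2)*j(1, -2) = -21*2*(-2) = -42*(-2) = 84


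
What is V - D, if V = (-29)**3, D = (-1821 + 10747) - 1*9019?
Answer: -24296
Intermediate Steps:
D = -93 (D = 8926 - 9019 = -93)
V = -24389
V - D = -24389 - 1*(-93) = -24389 + 93 = -24296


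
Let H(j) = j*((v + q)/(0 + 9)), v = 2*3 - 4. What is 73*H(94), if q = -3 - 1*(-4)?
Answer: 6862/3 ≈ 2287.3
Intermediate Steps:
q = 1 (q = -3 + 4 = 1)
v = 2 (v = 6 - 4 = 2)
H(j) = j/3 (H(j) = j*((2 + 1)/(0 + 9)) = j*(3/9) = j*(3*(1/9)) = j*(1/3) = j/3)
73*H(94) = 73*((1/3)*94) = 73*(94/3) = 6862/3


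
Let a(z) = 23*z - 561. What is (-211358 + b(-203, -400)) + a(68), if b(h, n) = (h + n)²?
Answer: 153254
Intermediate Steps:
a(z) = -561 + 23*z
(-211358 + b(-203, -400)) + a(68) = (-211358 + (-203 - 400)²) + (-561 + 23*68) = (-211358 + (-603)²) + (-561 + 1564) = (-211358 + 363609) + 1003 = 152251 + 1003 = 153254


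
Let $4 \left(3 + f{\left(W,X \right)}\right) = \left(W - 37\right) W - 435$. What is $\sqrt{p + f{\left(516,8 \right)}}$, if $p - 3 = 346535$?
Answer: $\frac{\sqrt{1632869}}{2} \approx 638.92$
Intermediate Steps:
$f{\left(W,X \right)} = - \frac{447}{4} + \frac{W \left(-37 + W\right)}{4}$ ($f{\left(W,X \right)} = -3 + \frac{\left(W - 37\right) W - 435}{4} = -3 + \frac{\left(-37 + W\right) W - 435}{4} = -3 + \frac{W \left(-37 + W\right) - 435}{4} = -3 + \frac{-435 + W \left(-37 + W\right)}{4} = -3 + \left(- \frac{435}{4} + \frac{W \left(-37 + W\right)}{4}\right) = - \frac{447}{4} + \frac{W \left(-37 + W\right)}{4}$)
$p = 346538$ ($p = 3 + 346535 = 346538$)
$\sqrt{p + f{\left(516,8 \right)}} = \sqrt{346538 - \left(\frac{19539}{4} - 66564\right)} = \sqrt{346538 - - \frac{246717}{4}} = \sqrt{346538 + \frac{246717}{4}} = \sqrt{\frac{1632869}{4}} = \frac{\sqrt{1632869}}{2}$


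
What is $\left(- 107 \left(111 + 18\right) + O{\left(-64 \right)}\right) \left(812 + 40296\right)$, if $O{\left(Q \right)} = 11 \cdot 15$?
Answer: $-560630904$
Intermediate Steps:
$O{\left(Q \right)} = 165$
$\left(- 107 \left(111 + 18\right) + O{\left(-64 \right)}\right) \left(812 + 40296\right) = \left(- 107 \left(111 + 18\right) + 165\right) \left(812 + 40296\right) = \left(\left(-107\right) 129 + 165\right) 41108 = \left(-13803 + 165\right) 41108 = \left(-13638\right) 41108 = -560630904$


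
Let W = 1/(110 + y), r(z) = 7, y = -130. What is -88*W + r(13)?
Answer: 57/5 ≈ 11.400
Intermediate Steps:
W = -1/20 (W = 1/(110 - 130) = 1/(-20) = -1/20 ≈ -0.050000)
-88*W + r(13) = -88*(-1/20) + 7 = 22/5 + 7 = 57/5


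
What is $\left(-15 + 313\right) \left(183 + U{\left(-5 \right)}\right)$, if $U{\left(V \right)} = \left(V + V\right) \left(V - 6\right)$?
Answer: $87314$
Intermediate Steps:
$U{\left(V \right)} = 2 V \left(-6 + V\right)$
$\left(-15 + 313\right) \left(183 + U{\left(-5 \right)}\right) = \left(-15 + 313\right) \left(183 + 2 \left(-5\right) \left(-6 - 5\right)\right) = 298 \left(183 + 2 \left(-5\right) \left(-11\right)\right) = 298 \left(183 + 110\right) = 298 \cdot 293 = 87314$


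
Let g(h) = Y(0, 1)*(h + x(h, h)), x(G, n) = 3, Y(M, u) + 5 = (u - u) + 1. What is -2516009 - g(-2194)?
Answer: -2524773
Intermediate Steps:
Y(M, u) = -4 (Y(M, u) = -5 + ((u - u) + 1) = -5 + (0 + 1) = -5 + 1 = -4)
g(h) = -12 - 4*h (g(h) = -4*(h + 3) = -4*(3 + h) = -12 - 4*h)
-2516009 - g(-2194) = -2516009 - (-12 - 4*(-2194)) = -2516009 - (-12 + 8776) = -2516009 - 1*8764 = -2516009 - 8764 = -2524773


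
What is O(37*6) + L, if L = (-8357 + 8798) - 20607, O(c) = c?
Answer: -19944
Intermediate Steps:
L = -20166 (L = 441 - 20607 = -20166)
O(37*6) + L = 37*6 - 20166 = 222 - 20166 = -19944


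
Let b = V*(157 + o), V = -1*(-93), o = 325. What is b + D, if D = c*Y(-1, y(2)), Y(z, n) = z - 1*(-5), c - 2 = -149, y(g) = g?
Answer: 44238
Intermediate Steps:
c = -147 (c = 2 - 149 = -147)
V = 93
Y(z, n) = 5 + z (Y(z, n) = z + 5 = 5 + z)
b = 44826 (b = 93*(157 + 325) = 93*482 = 44826)
D = -588 (D = -147*(5 - 1) = -147*4 = -588)
b + D = 44826 - 588 = 44238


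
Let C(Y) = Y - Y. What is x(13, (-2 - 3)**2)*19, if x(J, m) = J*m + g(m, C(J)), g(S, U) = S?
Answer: 6650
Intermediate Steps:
C(Y) = 0
x(J, m) = m + J*m (x(J, m) = J*m + m = m + J*m)
x(13, (-2 - 3)**2)*19 = ((-2 - 3)**2*(1 + 13))*19 = ((-5)**2*14)*19 = (25*14)*19 = 350*19 = 6650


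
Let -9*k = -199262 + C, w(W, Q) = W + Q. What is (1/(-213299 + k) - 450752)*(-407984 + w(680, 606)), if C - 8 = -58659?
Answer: 16924279894378965/92321 ≈ 1.8332e+11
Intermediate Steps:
C = -58651 (C = 8 - 58659 = -58651)
w(W, Q) = Q + W
k = 28657 (k = -(-199262 - 58651)/9 = -1/9*(-257913) = 28657)
(1/(-213299 + k) - 450752)*(-407984 + w(680, 606)) = (1/(-213299 + 28657) - 450752)*(-407984 + (606 + 680)) = (1/(-184642) - 450752)*(-407984 + 1286) = (-1/184642 - 450752)*(-406698) = -83227750785/184642*(-406698) = 16924279894378965/92321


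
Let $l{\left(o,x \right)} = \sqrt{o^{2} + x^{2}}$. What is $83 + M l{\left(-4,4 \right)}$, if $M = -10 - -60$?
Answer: $83 + 200 \sqrt{2} \approx 365.84$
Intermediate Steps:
$M = 50$ ($M = -10 + 60 = 50$)
$83 + M l{\left(-4,4 \right)} = 83 + 50 \sqrt{\left(-4\right)^{2} + 4^{2}} = 83 + 50 \sqrt{16 + 16} = 83 + 50 \sqrt{32} = 83 + 50 \cdot 4 \sqrt{2} = 83 + 200 \sqrt{2}$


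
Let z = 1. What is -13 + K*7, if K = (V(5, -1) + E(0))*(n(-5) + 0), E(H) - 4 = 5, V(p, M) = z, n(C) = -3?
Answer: -223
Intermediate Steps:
V(p, M) = 1
E(H) = 9 (E(H) = 4 + 5 = 9)
K = -30 (K = (1 + 9)*(-3 + 0) = 10*(-3) = -30)
-13 + K*7 = -13 - 30*7 = -13 - 210 = -223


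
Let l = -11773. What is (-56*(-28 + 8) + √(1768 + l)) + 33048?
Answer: 34168 + I*√10005 ≈ 34168.0 + 100.03*I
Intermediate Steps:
(-56*(-28 + 8) + √(1768 + l)) + 33048 = (-56*(-28 + 8) + √(1768 - 11773)) + 33048 = (-56*(-20) + √(-10005)) + 33048 = (1120 + I*√10005) + 33048 = 34168 + I*√10005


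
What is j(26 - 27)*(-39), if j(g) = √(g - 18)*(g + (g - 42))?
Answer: 1716*I*√19 ≈ 7479.9*I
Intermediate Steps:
j(g) = √(-18 + g)*(-42 + 2*g) (j(g) = √(-18 + g)*(g + (-42 + g)) = √(-18 + g)*(-42 + 2*g))
j(26 - 27)*(-39) = (2*√(-18 + (26 - 27))*(-21 + (26 - 27)))*(-39) = (2*√(-18 - 1)*(-21 - 1))*(-39) = (2*√(-19)*(-22))*(-39) = (2*(I*√19)*(-22))*(-39) = -44*I*√19*(-39) = 1716*I*√19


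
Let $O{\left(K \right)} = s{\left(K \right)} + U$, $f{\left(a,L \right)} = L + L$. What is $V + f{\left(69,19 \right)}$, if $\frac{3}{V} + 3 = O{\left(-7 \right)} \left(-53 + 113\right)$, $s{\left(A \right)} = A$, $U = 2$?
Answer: $\frac{3837}{101} \approx 37.99$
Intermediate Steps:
$f{\left(a,L \right)} = 2 L$
$O{\left(K \right)} = 2 + K$ ($O{\left(K \right)} = K + 2 = 2 + K$)
$V = - \frac{1}{101}$ ($V = \frac{3}{-3 + \left(2 - 7\right) \left(-53 + 113\right)} = \frac{3}{-3 - 300} = \frac{3}{-303} = 3 \left(- \frac{1}{303}\right) = - \frac{1}{101} \approx -0.009901$)
$V + f{\left(69,19 \right)} = - \frac{1}{101} + 2 \cdot 19 = - \frac{1}{101} + 38 = \frac{3837}{101}$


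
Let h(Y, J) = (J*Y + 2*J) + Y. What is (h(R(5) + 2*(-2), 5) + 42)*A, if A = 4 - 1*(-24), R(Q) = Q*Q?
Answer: 4984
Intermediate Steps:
R(Q) = Q²
h(Y, J) = Y + 2*J + J*Y (h(Y, J) = (2*J + J*Y) + Y = Y + 2*J + J*Y)
A = 28 (A = 4 + 24 = 28)
(h(R(5) + 2*(-2), 5) + 42)*A = (((5² + 2*(-2)) + 2*5 + 5*(5² + 2*(-2))) + 42)*28 = (((25 - 4) + 10 + 5*(25 - 4)) + 42)*28 = ((21 + 10 + 5*21) + 42)*28 = ((21 + 10 + 105) + 42)*28 = (136 + 42)*28 = 178*28 = 4984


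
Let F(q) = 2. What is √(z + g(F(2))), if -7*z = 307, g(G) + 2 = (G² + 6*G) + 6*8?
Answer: √889/7 ≈ 4.2594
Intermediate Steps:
g(G) = 46 + G² + 6*G (g(G) = -2 + ((G² + 6*G) + 6*8) = -2 + ((G² + 6*G) + 48) = -2 + (48 + G² + 6*G) = 46 + G² + 6*G)
z = -307/7 (z = -⅐*307 = -307/7 ≈ -43.857)
√(z + g(F(2))) = √(-307/7 + (46 + 2² + 6*2)) = √(-307/7 + (46 + 4 + 12)) = √(-307/7 + 62) = √(127/7) = √889/7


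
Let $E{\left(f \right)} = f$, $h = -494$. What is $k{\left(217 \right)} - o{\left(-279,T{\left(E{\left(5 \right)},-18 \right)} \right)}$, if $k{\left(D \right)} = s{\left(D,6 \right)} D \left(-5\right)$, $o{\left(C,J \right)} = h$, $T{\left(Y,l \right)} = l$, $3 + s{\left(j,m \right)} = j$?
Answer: $-231696$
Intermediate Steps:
$s{\left(j,m \right)} = -3 + j$
$o{\left(C,J \right)} = -494$
$k{\left(D \right)} = - 5 D \left(-3 + D\right)$ ($k{\left(D \right)} = \left(-3 + D\right) D \left(-5\right) = D \left(-3 + D\right) \left(-5\right) = - 5 D \left(-3 + D\right)$)
$k{\left(217 \right)} - o{\left(-279,T{\left(E{\left(5 \right)},-18 \right)} \right)} = 5 \cdot 217 \left(3 - 217\right) - -494 = 5 \cdot 217 \left(3 - 217\right) + 494 = 5 \cdot 217 \left(-214\right) + 494 = -232190 + 494 = -231696$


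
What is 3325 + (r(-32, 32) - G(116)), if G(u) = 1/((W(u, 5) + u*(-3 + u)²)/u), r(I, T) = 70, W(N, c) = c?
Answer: 5028704439/1481209 ≈ 3395.0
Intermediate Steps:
G(u) = u/(5 + u*(-3 + u)²) (G(u) = 1/((5 + u*(-3 + u)²)/u) = u/(5 + u*(-3 + u)²))
3325 + (r(-32, 32) - G(116)) = 3325 + (70 - 116/(5 + 116*(-3 + 116)²)) = 3325 + (70 - 116/(5 + 116*113²)) = 3325 + (70 - 116/(5 + 116*12769)) = 3325 + (70 - 116/(5 + 1481204)) = 3325 + (70 - 116/1481209) = 3325 + 103684514/1481209 = 5028704439/1481209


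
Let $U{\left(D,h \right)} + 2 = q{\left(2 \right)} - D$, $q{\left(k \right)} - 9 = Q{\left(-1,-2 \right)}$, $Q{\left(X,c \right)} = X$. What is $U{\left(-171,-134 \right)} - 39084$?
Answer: $-38907$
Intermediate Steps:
$q{\left(k \right)} = 8$ ($q{\left(k \right)} = 9 - 1 = 8$)
$U{\left(D,h \right)} = 6 - D$ ($U{\left(D,h \right)} = -2 - \left(-8 + D\right) = 6 - D$)
$U{\left(-171,-134 \right)} - 39084 = \left(6 - -171\right) - 39084 = \left(6 + 171\right) - 39084 = 177 - 39084 = -38907$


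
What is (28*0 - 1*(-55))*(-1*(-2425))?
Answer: 133375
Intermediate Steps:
(28*0 - 1*(-55))*(-1*(-2425)) = (0 + 55)*2425 = 55*2425 = 133375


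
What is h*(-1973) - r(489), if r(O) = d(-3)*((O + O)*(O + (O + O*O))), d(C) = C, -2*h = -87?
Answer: 1408729281/2 ≈ 7.0436e+8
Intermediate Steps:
h = 87/2 (h = -1/2*(-87) = 87/2 ≈ 43.500)
r(O) = -6*O*(O**2 + 2*O) (r(O) = -3*(O + O)*(O + (O + O*O)) = -3*2*O*(O + (O + O**2)) = -3*2*O*(O**2 + 2*O) = -6*O*(O**2 + 2*O))
h*(-1973) - r(489) = (87/2)*(-1973) - 6*489**2*(-2 - 1*489) = -171651/2 - 6*239121*(-2 - 489) = -171651/2 - 6*239121*(-491) = -171651/2 - 1*(-704450466) = -171651/2 + 704450466 = 1408729281/2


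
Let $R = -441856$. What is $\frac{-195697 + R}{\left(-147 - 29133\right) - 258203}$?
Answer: $\frac{91079}{41069} \approx 2.2177$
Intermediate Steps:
$\frac{-195697 + R}{\left(-147 - 29133\right) - 258203} = \frac{-195697 - 441856}{\left(-147 - 29133\right) - 258203} = - \frac{637553}{\left(-147 - 29133\right) - 258203} = - \frac{637553}{-29280 - 258203} = - \frac{637553}{-287483} = \left(-637553\right) \left(- \frac{1}{287483}\right) = \frac{91079}{41069}$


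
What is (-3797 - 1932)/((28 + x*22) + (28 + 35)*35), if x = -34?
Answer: -5729/1485 ≈ -3.8579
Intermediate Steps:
(-3797 - 1932)/((28 + x*22) + (28 + 35)*35) = (-3797 - 1932)/((28 - 34*22) + (28 + 35)*35) = -5729/((28 - 748) + 63*35) = -5729/(-720 + 2205) = -5729/1485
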